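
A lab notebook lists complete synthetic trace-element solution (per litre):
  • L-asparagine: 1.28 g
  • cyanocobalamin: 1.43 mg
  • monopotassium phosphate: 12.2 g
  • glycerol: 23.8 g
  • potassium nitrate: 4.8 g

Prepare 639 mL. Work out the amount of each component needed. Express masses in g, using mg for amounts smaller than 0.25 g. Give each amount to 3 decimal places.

L-asparagine 0.818 g; cyanocobalamin 0.914 mg; monopotassium phosphate 7.796 g; glycerol 15.208 g; potassium nitrate 3.067 g

Ratio of target to recipe volume: 639 / 1000 = 0.639.
L-asparagine: 1.28 g × (639 mL / 1000 mL) = 0.818 g
cyanocobalamin: 1.43 mg × (639 mL / 1000 mL) = 0.914 mg
monopotassium phosphate: 12.2 g × (639 mL / 1000 mL) = 7.796 g
glycerol: 23.8 g × (639 mL / 1000 mL) = 15.208 g
potassium nitrate: 4.8 g × (639 mL / 1000 mL) = 3.067 g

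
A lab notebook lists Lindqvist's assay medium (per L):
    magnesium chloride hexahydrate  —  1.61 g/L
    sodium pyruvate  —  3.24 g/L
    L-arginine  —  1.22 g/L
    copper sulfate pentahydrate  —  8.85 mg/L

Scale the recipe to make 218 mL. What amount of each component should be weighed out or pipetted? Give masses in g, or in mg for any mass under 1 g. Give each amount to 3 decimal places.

Scale factor relative to 1 L: 0.218.
magnesium chloride hexahydrate: 1.61 g/L × 0.218 L = 0.35098 g = 350.980 mg
sodium pyruvate: 3.24 g/L × 0.218 L = 0.70632 g = 706.320 mg
L-arginine: 1.22 g/L × 0.218 L = 0.26596 g = 265.960 mg
copper sulfate pentahydrate: 8.85 mg/L × 0.218 L = 1.929 mg

magnesium chloride hexahydrate 350.980 mg; sodium pyruvate 706.320 mg; L-arginine 265.960 mg; copper sulfate pentahydrate 1.929 mg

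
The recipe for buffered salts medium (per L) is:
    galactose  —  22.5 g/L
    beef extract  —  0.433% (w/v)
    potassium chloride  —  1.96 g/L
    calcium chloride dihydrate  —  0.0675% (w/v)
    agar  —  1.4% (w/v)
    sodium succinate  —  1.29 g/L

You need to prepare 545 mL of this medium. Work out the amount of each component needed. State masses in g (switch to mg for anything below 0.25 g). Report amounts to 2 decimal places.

galactose 12.26 g; beef extract 2.36 g; potassium chloride 1.07 g; calcium chloride dihydrate 0.37 g; agar 7.63 g; sodium succinate 0.70 g

Working volume: 545 mL = 0.545 L.
galactose: 22.5 g/L × 0.545 L = 12.26 g
beef extract: 0.433% w/v = 4.33 g/L → 4.33 × 0.545 L = 2.36 g
potassium chloride: 1.96 g/L × 0.545 L = 1.07 g
calcium chloride dihydrate: 0.0675 g per 100 mL × 545 mL ÷ 100 = 0.37 g
agar: 1.4 g per 100 mL × 545 mL ÷ 100 = 7.63 g
sodium succinate: 1.29 g/L × 0.545 L = 0.70 g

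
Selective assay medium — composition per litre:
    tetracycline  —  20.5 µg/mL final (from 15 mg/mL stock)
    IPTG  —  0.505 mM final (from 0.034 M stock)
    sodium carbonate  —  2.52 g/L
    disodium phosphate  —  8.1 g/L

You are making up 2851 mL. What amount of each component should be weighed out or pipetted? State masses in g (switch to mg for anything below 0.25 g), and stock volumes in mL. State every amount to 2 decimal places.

tetracycline 3.90 mL; IPTG 42.35 mL; sodium carbonate 7.18 g; disodium phosphate 23.09 g

Target volume = 2851 mL = 2.851 L.
tetracycline: C1V1 = C2V2 → 20.5 µg/mL × 2851 mL ÷ 15000 µg/mL = 3.90 mL
IPTG: dilute stock: 0.505 mM × 2851 mL ÷ 34 mM = 42.35 mL
sodium carbonate: 2.52 g/L × 2.851 L = 7.18 g
disodium phosphate: 8.1 g/L × 2.851 L = 23.09 g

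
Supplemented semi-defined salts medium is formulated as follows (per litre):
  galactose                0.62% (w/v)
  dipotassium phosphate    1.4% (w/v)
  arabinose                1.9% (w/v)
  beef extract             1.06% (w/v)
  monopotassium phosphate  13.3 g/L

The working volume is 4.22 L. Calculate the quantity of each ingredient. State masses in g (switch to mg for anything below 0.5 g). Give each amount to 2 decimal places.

galactose 26.16 g; dipotassium phosphate 59.08 g; arabinose 80.18 g; beef extract 44.73 g; monopotassium phosphate 56.13 g

Working volume: 4.22 L.
galactose: 0.62 g per 100 mL × 4220 mL ÷ 100 = 26.16 g
dipotassium phosphate: 1.4 g per 100 mL × 4220 mL ÷ 100 = 59.08 g
arabinose: 1.9% w/v = 19 g/L → 19 × 4.22 L = 80.18 g
beef extract: 1.06% w/v = 10.6 g/L → 10.6 × 4.22 L = 44.73 g
monopotassium phosphate: 13.3 g/L × 4.22 L = 56.13 g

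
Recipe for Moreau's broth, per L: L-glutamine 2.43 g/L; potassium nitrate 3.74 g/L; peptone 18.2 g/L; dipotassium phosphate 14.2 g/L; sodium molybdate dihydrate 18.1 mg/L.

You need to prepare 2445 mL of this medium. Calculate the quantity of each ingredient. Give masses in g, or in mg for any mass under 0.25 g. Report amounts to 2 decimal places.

L-glutamine 5.94 g; potassium nitrate 9.14 g; peptone 44.50 g; dipotassium phosphate 34.72 g; sodium molybdate dihydrate 44.25 mg

Target volume = 2445 mL = 2.445 L.
L-glutamine: 2.43 g/L × 2.445 L = 5.94 g
potassium nitrate: 3.74 g/L × 2.445 L = 9.14 g
peptone: 18.2 g/L × 2.445 L = 44.50 g
dipotassium phosphate: 14.2 g/L × 2.445 L = 34.72 g
sodium molybdate dihydrate: 18.1 mg/L × 2.445 L = 44.25 mg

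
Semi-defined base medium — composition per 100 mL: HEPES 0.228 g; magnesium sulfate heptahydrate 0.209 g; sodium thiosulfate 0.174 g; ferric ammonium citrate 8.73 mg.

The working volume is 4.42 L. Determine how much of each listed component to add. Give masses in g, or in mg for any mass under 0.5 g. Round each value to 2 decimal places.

Scale factor = 4420 mL / 100 mL = 44.2.
HEPES: 0.228 g × (4420 mL / 100 mL) = 10.08 g
magnesium sulfate heptahydrate: 0.209 g × (4420 mL / 100 mL) = 9.24 g
sodium thiosulfate: 0.174 g × (4420 mL / 100 mL) = 7.69 g
ferric ammonium citrate: 8.73 mg × (4420 mL / 100 mL) = 385.87 mg

HEPES 10.08 g; magnesium sulfate heptahydrate 9.24 g; sodium thiosulfate 7.69 g; ferric ammonium citrate 385.87 mg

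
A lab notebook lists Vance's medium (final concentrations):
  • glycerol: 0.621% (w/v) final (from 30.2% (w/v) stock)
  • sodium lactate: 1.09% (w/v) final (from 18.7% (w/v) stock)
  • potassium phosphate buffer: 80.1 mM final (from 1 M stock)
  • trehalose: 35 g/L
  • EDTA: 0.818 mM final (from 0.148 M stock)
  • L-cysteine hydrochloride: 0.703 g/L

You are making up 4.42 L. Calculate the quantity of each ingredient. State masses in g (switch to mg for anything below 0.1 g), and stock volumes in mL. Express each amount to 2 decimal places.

glycerol 90.89 mL; sodium lactate 257.64 mL; potassium phosphate buffer 354.04 mL; trehalose 154.70 g; EDTA 24.43 mL; L-cysteine hydrochloride 3.11 g

Scale factor relative to 1 L: 4.42.
glycerol: V = C2·V2/C1 = 0.621% ÷ 30.2% × 4420 mL = 90.89 mL
sodium lactate: dilute stock: 1.09% ÷ 18.7% × 4420 mL = 257.64 mL
potassium phosphate buffer: V = C2·V2/C1 = 80.1 mM × 4420 mL ÷ 1000 mM = 354.04 mL
trehalose: 35 g/L × 4.42 L = 154.70 g
EDTA: V = C2·V2/C1 = 0.818 mM × 4420 mL ÷ 148 mM = 24.43 mL
L-cysteine hydrochloride: 0.703 g/L × 4.42 L = 3.11 g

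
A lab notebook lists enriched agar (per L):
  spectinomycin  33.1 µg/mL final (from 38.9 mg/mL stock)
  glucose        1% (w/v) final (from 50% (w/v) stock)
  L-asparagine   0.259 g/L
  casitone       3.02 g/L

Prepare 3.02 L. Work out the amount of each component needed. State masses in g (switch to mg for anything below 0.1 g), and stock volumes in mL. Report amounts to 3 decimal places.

Working volume: 3.02 L.
spectinomycin: C1V1 = C2V2 → 33.1 µg/mL × 3020 mL ÷ 38900 µg/mL = 2.570 mL
glucose: V = C2·V2/C1 = 1% ÷ 50% × 3020 mL = 60.400 mL
L-asparagine: 0.259 g/L × 3.02 L = 0.782 g
casitone: 3.02 g/L × 3.02 L = 9.120 g

spectinomycin 2.570 mL; glucose 60.400 mL; L-asparagine 0.782 g; casitone 9.120 g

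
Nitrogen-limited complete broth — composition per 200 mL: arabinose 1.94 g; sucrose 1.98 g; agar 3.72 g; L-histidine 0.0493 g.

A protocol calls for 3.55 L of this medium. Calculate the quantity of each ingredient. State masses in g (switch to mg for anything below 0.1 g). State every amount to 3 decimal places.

Scale factor = 3550 mL / 200 mL = 17.75.
arabinose: 1.94 g × (3550 mL / 200 mL) = 34.435 g
sucrose: 1.98 g × (3550 mL / 200 mL) = 35.145 g
agar: 3.72 g × (3550 mL / 200 mL) = 66.030 g
L-histidine: 0.0493 g × (3550 mL / 200 mL) = 0.875 g

arabinose 34.435 g; sucrose 35.145 g; agar 66.030 g; L-histidine 0.875 g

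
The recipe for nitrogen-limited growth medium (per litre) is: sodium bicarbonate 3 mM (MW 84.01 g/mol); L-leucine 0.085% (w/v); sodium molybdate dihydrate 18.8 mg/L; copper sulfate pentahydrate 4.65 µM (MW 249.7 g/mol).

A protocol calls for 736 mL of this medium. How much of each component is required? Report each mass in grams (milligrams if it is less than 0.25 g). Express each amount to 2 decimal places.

sodium bicarbonate 185.49 mg; L-leucine 0.63 g; sodium molybdate dihydrate 13.84 mg; copper sulfate pentahydrate 0.85 mg

Scale factor relative to 1 L: 0.736.
sodium bicarbonate: 3 mmol/L × 84.01 mg/mmol × 0.736 L = 185.49 mg
L-leucine: 0.085% w/v = 0.85 g/L → 0.85 × 0.736 L = 0.63 g
sodium molybdate dihydrate: 18.8 mg/L × 0.736 L = 13.84 mg
copper sulfate pentahydrate: 4.65 µmol/L × 249.7 g/mol × 0.736 L ÷ 1000 = 0.85 mg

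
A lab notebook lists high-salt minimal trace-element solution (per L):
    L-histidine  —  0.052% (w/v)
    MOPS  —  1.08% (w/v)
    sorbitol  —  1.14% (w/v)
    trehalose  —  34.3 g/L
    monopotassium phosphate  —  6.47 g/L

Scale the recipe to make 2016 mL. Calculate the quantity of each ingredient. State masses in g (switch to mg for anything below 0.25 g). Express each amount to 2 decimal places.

L-histidine 1.05 g; MOPS 21.77 g; sorbitol 22.98 g; trehalose 69.15 g; monopotassium phosphate 13.04 g

Working volume: 2016 mL = 2.016 L.
L-histidine: 0.052% w/v = 0.52 g/L → 0.52 × 2.016 L = 1.05 g
MOPS: 1.08% w/v = 10.8 g/L → 10.8 × 2.016 L = 21.77 g
sorbitol: 1.14 g per 100 mL × 2016 mL ÷ 100 = 22.98 g
trehalose: 34.3 g/L × 2.016 L = 69.15 g
monopotassium phosphate: 6.47 g/L × 2.016 L = 13.04 g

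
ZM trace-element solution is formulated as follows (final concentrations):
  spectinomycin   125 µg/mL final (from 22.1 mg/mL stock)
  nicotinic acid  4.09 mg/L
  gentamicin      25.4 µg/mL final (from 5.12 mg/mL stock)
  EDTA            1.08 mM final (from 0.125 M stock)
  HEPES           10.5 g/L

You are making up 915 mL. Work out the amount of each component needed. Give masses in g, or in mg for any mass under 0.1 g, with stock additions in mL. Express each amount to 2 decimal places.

spectinomycin 5.18 mL; nicotinic acid 3.74 mg; gentamicin 4.54 mL; EDTA 7.91 mL; HEPES 9.61 g

Scale factor relative to 1 L: 0.915.
spectinomycin: V = C2·V2/C1 = 125 µg/mL × 915 mL ÷ 22100 µg/mL = 5.18 mL
nicotinic acid: 4.09 mg/L × 0.915 L = 3.74 mg
gentamicin: dilute stock: 25.4 µg/mL × 915 mL ÷ 5120 µg/mL = 4.54 mL
EDTA: V = C2·V2/C1 = 1.08 mM × 915 mL ÷ 125 mM = 7.91 mL
HEPES: 10.5 g/L × 0.915 L = 9.61 g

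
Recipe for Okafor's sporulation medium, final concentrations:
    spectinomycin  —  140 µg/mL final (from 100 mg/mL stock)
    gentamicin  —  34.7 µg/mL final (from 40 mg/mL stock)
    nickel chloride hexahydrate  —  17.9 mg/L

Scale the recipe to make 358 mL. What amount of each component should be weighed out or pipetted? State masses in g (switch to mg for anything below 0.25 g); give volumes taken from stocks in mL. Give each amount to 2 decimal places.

spectinomycin 0.50 mL; gentamicin 0.31 mL; nickel chloride hexahydrate 6.41 mg

Target volume = 358 mL = 0.358 L.
spectinomycin: V = C2·V2/C1 = 140 µg/mL × 358 mL ÷ 100000 µg/mL = 0.50 mL
gentamicin: V = C2·V2/C1 = 34.7 µg/mL × 358 mL ÷ 40000 µg/mL = 0.31 mL
nickel chloride hexahydrate: 17.9 mg/L × 0.358 L = 6.41 mg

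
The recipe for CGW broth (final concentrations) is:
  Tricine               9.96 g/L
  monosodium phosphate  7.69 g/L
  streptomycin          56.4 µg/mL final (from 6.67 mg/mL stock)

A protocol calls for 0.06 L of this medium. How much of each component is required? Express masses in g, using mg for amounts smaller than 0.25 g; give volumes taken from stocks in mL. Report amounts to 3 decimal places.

Tricine 0.598 g; monosodium phosphate 0.461 g; streptomycin 0.507 mL

Working volume: 0.06 L.
Tricine: 9.96 g/L × 0.06 L = 0.598 g
monosodium phosphate: 7.69 g/L × 0.06 L = 0.461 g
streptomycin: C1V1 = C2V2 → 56.4 µg/mL × 60 mL ÷ 6670 µg/mL = 0.507 mL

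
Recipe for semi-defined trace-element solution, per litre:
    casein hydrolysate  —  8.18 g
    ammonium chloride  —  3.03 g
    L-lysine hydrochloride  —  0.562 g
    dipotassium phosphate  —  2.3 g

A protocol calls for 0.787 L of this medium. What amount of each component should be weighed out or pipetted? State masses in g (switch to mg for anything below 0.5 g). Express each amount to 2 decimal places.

casein hydrolysate 6.44 g; ammonium chloride 2.38 g; L-lysine hydrochloride 442.29 mg; dipotassium phosphate 1.81 g

Scale factor = 787 mL / 1000 mL = 0.787.
casein hydrolysate: 8.18 g × (787 mL / 1000 mL) = 6.44 g
ammonium chloride: 3.03 g × (787 mL / 1000 mL) = 2.38 g
L-lysine hydrochloride: 0.562 g × (787 mL / 1000 mL) = 0.442294 g = 442.29 mg
dipotassium phosphate: 2.3 g × (787 mL / 1000 mL) = 1.81 g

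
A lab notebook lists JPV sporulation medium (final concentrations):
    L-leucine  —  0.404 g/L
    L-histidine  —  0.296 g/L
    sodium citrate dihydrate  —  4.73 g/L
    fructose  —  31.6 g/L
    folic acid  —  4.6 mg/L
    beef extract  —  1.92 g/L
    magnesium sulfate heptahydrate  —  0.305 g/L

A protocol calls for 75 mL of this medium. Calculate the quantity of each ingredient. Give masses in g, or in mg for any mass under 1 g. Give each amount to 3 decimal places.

Scale factor relative to 1 L: 0.075.
L-leucine: 0.404 g/L × 0.075 L = 0.0303 g = 30.300 mg
L-histidine: 0.296 g/L × 0.075 L = 0.0222 g = 22.200 mg
sodium citrate dihydrate: 4.73 g/L × 0.075 L = 0.35475 g = 354.750 mg
fructose: 31.6 g/L × 0.075 L = 2.370 g
folic acid: 4.6 mg/L × 0.075 L = 0.345 mg
beef extract: 1.92 g/L × 0.075 L = 0.144 g = 144.000 mg
magnesium sulfate heptahydrate: 0.305 g/L × 0.075 L = 0.022875 g = 22.875 mg

L-leucine 30.300 mg; L-histidine 22.200 mg; sodium citrate dihydrate 354.750 mg; fructose 2.370 g; folic acid 0.345 mg; beef extract 144.000 mg; magnesium sulfate heptahydrate 22.875 mg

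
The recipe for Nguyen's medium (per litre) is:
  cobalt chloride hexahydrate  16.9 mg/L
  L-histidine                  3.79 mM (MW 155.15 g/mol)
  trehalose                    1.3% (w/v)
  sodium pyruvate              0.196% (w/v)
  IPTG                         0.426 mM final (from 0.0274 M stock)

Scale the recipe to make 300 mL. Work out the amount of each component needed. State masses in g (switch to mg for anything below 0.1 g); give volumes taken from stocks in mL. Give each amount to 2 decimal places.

Target volume = 300 mL = 0.3 L.
cobalt chloride hexahydrate: 16.9 mg/L × 0.3 L = 5.07 mg
L-histidine: 3.79 mmol/L × 155.15 g/mol × 0.3 L ÷ 1000 = 0.18 g
trehalose: 1.3 g per 100 mL × 300 mL ÷ 100 = 3.90 g
sodium pyruvate: 0.196% w/v = 1.96 g/L → 1.96 × 0.3 L = 0.59 g
IPTG: V = C2·V2/C1 = 0.426 mM × 300 mL ÷ 27.4 mM = 4.66 mL

cobalt chloride hexahydrate 5.07 mg; L-histidine 0.18 g; trehalose 3.90 g; sodium pyruvate 0.59 g; IPTG 4.66 mL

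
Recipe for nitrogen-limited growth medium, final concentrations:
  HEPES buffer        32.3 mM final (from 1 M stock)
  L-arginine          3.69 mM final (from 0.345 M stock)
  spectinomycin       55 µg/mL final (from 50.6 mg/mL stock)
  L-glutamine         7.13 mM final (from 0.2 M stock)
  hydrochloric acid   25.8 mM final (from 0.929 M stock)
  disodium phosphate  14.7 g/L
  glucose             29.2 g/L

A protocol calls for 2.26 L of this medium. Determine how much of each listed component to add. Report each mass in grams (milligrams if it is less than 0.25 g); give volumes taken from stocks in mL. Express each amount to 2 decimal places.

HEPES buffer 73.00 mL; L-arginine 24.17 mL; spectinomycin 2.46 mL; L-glutamine 80.57 mL; hydrochloric acid 62.76 mL; disodium phosphate 33.22 g; glucose 65.99 g

Scale factor relative to 1 L: 2.26.
HEPES buffer: V = C2·V2/C1 = 32.3 mM × 2260 mL ÷ 1000 mM = 73.00 mL
L-arginine: V = C2·V2/C1 = 3.69 mM × 2260 mL ÷ 345 mM = 24.17 mL
spectinomycin: V = C2·V2/C1 = 55 µg/mL × 2260 mL ÷ 50600 µg/mL = 2.46 mL
L-glutamine: V = C2·V2/C1 = 7.13 mM × 2260 mL ÷ 200 mM = 80.57 mL
hydrochloric acid: dilute stock: 25.8 mM × 2260 mL ÷ 929 mM = 62.76 mL
disodium phosphate: 14.7 g/L × 2.26 L = 33.22 g
glucose: 29.2 g/L × 2.26 L = 65.99 g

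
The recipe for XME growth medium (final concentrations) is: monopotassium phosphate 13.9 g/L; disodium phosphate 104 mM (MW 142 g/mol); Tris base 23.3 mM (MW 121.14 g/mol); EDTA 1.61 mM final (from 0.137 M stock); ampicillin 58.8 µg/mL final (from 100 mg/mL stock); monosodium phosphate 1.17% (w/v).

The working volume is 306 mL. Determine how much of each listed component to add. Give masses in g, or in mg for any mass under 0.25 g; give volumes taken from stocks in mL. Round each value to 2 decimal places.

monopotassium phosphate 4.25 g; disodium phosphate 4.52 g; Tris base 0.86 g; EDTA 3.60 mL; ampicillin 0.18 mL; monosodium phosphate 3.58 g

Scale factor relative to 1 L: 0.306.
monopotassium phosphate: 13.9 g/L × 0.306 L = 4.25 g
disodium phosphate: 104 mmol/L × 142 g/mol × 0.306 L ÷ 1000 = 4.52 g
Tris base: 23.3 mmol/L × 121.14 g/mol × 0.306 L ÷ 1000 = 0.86 g
EDTA: dilute stock: 1.61 mM × 306 mL ÷ 137 mM = 3.60 mL
ampicillin: V = C2·V2/C1 = 58.8 µg/mL × 306 mL ÷ 100000 µg/mL = 0.18 mL
monosodium phosphate: 1.17 g per 100 mL × 306 mL ÷ 100 = 3.58 g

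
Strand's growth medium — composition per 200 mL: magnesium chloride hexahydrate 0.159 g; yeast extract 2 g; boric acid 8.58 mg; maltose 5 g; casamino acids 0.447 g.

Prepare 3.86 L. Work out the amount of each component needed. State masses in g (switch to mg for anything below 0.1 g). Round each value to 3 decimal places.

magnesium chloride hexahydrate 3.069 g; yeast extract 38.600 g; boric acid 0.166 g; maltose 96.500 g; casamino acids 8.627 g

Scale factor = 3860 mL / 200 mL = 19.3.
magnesium chloride hexahydrate: 0.159 g × (3860 mL / 200 mL) = 3.069 g
yeast extract: 2 g × (3860 mL / 200 mL) = 38.600 g
boric acid: 8.58 mg × (3860 mL / 200 mL) = 165.594 mg = 0.166 g
maltose: 5 g × (3860 mL / 200 mL) = 96.500 g
casamino acids: 0.447 g × (3860 mL / 200 mL) = 8.627 g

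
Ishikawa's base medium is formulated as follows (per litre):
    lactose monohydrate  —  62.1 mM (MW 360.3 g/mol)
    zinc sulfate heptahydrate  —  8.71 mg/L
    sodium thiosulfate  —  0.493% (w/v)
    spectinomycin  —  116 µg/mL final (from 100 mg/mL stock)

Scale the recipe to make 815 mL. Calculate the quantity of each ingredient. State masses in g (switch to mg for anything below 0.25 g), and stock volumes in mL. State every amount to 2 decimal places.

Working volume: 815 mL = 0.815 L.
lactose monohydrate: 62.1 mmol/L × 360.3 g/mol × 0.815 L ÷ 1000 = 18.24 g
zinc sulfate heptahydrate: 8.71 mg/L × 0.815 L = 7.10 mg
sodium thiosulfate: 0.493% w/v = 4.93 g/L → 4.93 × 0.815 L = 4.02 g
spectinomycin: V = C2·V2/C1 = 116 µg/mL × 815 mL ÷ 100000 µg/mL = 0.95 mL

lactose monohydrate 18.24 g; zinc sulfate heptahydrate 7.10 mg; sodium thiosulfate 4.02 g; spectinomycin 0.95 mL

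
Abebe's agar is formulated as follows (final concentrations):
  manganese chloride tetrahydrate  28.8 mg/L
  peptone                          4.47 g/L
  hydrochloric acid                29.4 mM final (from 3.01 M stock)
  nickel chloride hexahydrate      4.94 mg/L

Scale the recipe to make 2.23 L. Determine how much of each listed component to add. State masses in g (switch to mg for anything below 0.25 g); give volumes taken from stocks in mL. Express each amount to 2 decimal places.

Scale factor relative to 1 L: 2.23.
manganese chloride tetrahydrate: 28.8 mg/L × 2.23 L = 64.22 mg
peptone: 4.47 g/L × 2.23 L = 9.97 g
hydrochloric acid: dilute stock: 29.4 mM × 2230 mL ÷ 3010 mM = 21.78 mL
nickel chloride hexahydrate: 4.94 mg/L × 2.23 L = 11.02 mg

manganese chloride tetrahydrate 64.22 mg; peptone 9.97 g; hydrochloric acid 21.78 mL; nickel chloride hexahydrate 11.02 mg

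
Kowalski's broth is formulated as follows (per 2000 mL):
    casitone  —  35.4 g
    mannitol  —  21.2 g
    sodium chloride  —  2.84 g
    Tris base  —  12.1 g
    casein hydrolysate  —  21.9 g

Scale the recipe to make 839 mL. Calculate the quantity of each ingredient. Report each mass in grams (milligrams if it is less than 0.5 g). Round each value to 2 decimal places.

Scale factor = 839 mL / 2000 mL = 0.4195.
casitone: 35.4 g × (839 mL / 2000 mL) = 14.85 g
mannitol: 21.2 g × (839 mL / 2000 mL) = 8.89 g
sodium chloride: 2.84 g × (839 mL / 2000 mL) = 1.19 g
Tris base: 12.1 g × (839 mL / 2000 mL) = 5.08 g
casein hydrolysate: 21.9 g × (839 mL / 2000 mL) = 9.19 g

casitone 14.85 g; mannitol 8.89 g; sodium chloride 1.19 g; Tris base 5.08 g; casein hydrolysate 9.19 g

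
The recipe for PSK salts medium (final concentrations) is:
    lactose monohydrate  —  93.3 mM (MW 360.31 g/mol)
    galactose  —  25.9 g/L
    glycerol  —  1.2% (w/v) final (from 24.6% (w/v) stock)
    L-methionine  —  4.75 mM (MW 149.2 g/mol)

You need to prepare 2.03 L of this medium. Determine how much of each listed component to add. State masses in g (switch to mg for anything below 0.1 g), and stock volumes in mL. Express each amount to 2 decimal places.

lactose monohydrate 68.24 g; galactose 52.58 g; glycerol 99.02 mL; L-methionine 1.44 g

Working volume: 2.03 L.
lactose monohydrate: 93.3 mmol/L × 360.31 g/mol × 2.03 L ÷ 1000 = 68.24 g
galactose: 25.9 g/L × 2.03 L = 52.58 g
glycerol: C1V1 = C2V2 → 1.2% ÷ 24.6% × 2030 mL = 99.02 mL
L-methionine: 4.75 mmol/L × 149.2 g/mol × 2.03 L ÷ 1000 = 1.44 g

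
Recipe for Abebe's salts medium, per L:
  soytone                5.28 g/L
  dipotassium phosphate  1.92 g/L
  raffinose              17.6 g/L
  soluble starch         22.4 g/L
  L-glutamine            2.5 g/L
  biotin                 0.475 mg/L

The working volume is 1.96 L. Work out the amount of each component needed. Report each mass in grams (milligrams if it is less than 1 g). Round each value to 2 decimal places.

soytone 10.35 g; dipotassium phosphate 3.76 g; raffinose 34.50 g; soluble starch 43.90 g; L-glutamine 4.90 g; biotin 0.93 mg

Scale factor relative to 1 L: 1.96.
soytone: 5.28 g/L × 1.96 L = 10.35 g
dipotassium phosphate: 1.92 g/L × 1.96 L = 3.76 g
raffinose: 17.6 g/L × 1.96 L = 34.50 g
soluble starch: 22.4 g/L × 1.96 L = 43.90 g
L-glutamine: 2.5 g/L × 1.96 L = 4.90 g
biotin: 0.475 mg/L × 1.96 L = 0.93 mg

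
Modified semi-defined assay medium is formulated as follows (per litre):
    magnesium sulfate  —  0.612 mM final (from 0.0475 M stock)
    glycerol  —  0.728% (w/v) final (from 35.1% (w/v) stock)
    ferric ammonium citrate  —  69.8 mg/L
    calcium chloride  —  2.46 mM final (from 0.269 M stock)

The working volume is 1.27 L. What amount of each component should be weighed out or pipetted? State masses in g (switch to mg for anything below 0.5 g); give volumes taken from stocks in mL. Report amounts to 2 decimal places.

magnesium sulfate 16.36 mL; glycerol 26.34 mL; ferric ammonium citrate 88.65 mg; calcium chloride 11.61 mL

Scale factor relative to 1 L: 1.27.
magnesium sulfate: dilute stock: 0.612 mM × 1270 mL ÷ 47.5 mM = 16.36 mL
glycerol: V = C2·V2/C1 = 0.728% ÷ 35.1% × 1270 mL = 26.34 mL
ferric ammonium citrate: 69.8 mg/L × 1.27 L = 88.65 mg
calcium chloride: V = C2·V2/C1 = 2.46 mM × 1270 mL ÷ 269 mM = 11.61 mL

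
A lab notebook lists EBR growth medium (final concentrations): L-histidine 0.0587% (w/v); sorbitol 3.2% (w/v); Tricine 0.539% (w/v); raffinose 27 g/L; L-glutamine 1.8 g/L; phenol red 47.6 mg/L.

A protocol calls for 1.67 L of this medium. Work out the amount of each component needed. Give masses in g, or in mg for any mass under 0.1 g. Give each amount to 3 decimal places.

Scale factor relative to 1 L: 1.67.
L-histidine: 0.0587 g per 100 mL × 1670 mL ÷ 100 = 0.980 g
sorbitol: 3.2 g per 100 mL × 1670 mL ÷ 100 = 53.440 g
Tricine: 0.539 g per 100 mL × 1670 mL ÷ 100 = 9.001 g
raffinose: 27 g/L × 1.67 L = 45.090 g
L-glutamine: 1.8 g/L × 1.67 L = 3.006 g
phenol red: 47.6 mg/L × 1.67 L = 79.492 mg

L-histidine 0.980 g; sorbitol 53.440 g; Tricine 9.001 g; raffinose 45.090 g; L-glutamine 3.006 g; phenol red 79.492 mg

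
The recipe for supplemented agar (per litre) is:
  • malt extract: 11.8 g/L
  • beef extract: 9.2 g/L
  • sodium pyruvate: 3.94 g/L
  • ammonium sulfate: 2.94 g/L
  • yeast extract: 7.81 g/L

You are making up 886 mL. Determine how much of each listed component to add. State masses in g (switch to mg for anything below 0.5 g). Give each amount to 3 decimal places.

malt extract 10.455 g; beef extract 8.151 g; sodium pyruvate 3.491 g; ammonium sulfate 2.605 g; yeast extract 6.920 g

Scale factor relative to 1 L: 0.886.
malt extract: 11.8 g/L × 0.886 L = 10.455 g
beef extract: 9.2 g/L × 0.886 L = 8.151 g
sodium pyruvate: 3.94 g/L × 0.886 L = 3.491 g
ammonium sulfate: 2.94 g/L × 0.886 L = 2.605 g
yeast extract: 7.81 g/L × 0.886 L = 6.920 g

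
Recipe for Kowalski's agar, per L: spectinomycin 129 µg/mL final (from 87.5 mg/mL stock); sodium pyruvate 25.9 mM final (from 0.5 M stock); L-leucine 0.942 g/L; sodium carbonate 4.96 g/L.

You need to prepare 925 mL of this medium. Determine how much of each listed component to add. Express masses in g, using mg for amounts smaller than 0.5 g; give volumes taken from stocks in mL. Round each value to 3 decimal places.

spectinomycin 1.364 mL; sodium pyruvate 47.915 mL; L-leucine 0.871 g; sodium carbonate 4.588 g

Working volume: 925 mL = 0.925 L.
spectinomycin: dilute stock: 129 µg/mL × 925 mL ÷ 87500 µg/mL = 1.364 mL
sodium pyruvate: V = C2·V2/C1 = 25.9 mM × 925 mL ÷ 500 mM = 47.915 mL
L-leucine: 0.942 g/L × 0.925 L = 0.871 g
sodium carbonate: 4.96 g/L × 0.925 L = 4.588 g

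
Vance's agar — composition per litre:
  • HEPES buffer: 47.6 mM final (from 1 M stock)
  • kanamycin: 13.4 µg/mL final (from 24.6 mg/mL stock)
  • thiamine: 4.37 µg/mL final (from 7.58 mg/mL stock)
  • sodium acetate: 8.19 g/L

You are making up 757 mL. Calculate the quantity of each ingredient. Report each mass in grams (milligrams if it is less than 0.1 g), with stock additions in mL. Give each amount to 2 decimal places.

HEPES buffer 36.03 mL; kanamycin 0.41 mL; thiamine 0.44 mL; sodium acetate 6.20 g

Target volume = 757 mL = 0.757 L.
HEPES buffer: C1V1 = C2V2 → 47.6 mM × 757 mL ÷ 1000 mM = 36.03 mL
kanamycin: V = C2·V2/C1 = 13.4 µg/mL × 757 mL ÷ 24600 µg/mL = 0.41 mL
thiamine: V = C2·V2/C1 = 4.37 µg/mL × 757 mL ÷ 7580 µg/mL = 0.44 mL
sodium acetate: 8.19 g/L × 0.757 L = 6.20 g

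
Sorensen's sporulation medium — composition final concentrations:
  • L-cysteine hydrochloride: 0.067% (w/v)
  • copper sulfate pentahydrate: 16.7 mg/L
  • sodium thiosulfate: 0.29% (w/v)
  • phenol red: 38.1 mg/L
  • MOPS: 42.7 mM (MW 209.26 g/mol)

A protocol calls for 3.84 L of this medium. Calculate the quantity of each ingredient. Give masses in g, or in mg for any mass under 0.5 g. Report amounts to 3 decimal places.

L-cysteine hydrochloride 2.573 g; copper sulfate pentahydrate 64.128 mg; sodium thiosulfate 11.136 g; phenol red 146.304 mg; MOPS 34.312 g

Scale factor relative to 1 L: 3.84.
L-cysteine hydrochloride: 0.067 g per 100 mL × 3840 mL ÷ 100 = 2.573 g
copper sulfate pentahydrate: 16.7 mg/L × 3.84 L = 64.128 mg
sodium thiosulfate: 0.29% w/v = 2.9 g/L → 2.9 × 3.84 L = 11.136 g
phenol red: 38.1 mg/L × 3.84 L = 146.304 mg
MOPS: 42.7 mmol/L × 209.26 g/mol × 3.84 L ÷ 1000 = 34.312 g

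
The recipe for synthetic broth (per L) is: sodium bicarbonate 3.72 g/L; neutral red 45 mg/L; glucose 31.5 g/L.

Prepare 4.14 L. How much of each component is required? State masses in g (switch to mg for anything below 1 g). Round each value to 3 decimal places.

Working volume: 4.14 L.
sodium bicarbonate: 3.72 g/L × 4.14 L = 15.401 g
neutral red: 45 mg/L × 4.14 L = 186.300 mg
glucose: 31.5 g/L × 4.14 L = 130.410 g

sodium bicarbonate 15.401 g; neutral red 186.300 mg; glucose 130.410 g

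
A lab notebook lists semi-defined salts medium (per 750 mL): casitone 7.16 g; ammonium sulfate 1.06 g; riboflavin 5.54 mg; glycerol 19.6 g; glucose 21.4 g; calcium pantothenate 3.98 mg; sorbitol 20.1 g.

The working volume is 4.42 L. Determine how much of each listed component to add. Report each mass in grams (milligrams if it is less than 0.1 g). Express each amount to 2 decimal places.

Scale factor = 4420 mL / 750 mL = 5.89333.
casitone: 7.16 g × (4420 mL / 750 mL) = 42.20 g
ammonium sulfate: 1.06 g × (4420 mL / 750 mL) = 6.25 g
riboflavin: 5.54 mg × (4420 mL / 750 mL) = 32.65 mg
glycerol: 19.6 g × (4420 mL / 750 mL) = 115.51 g
glucose: 21.4 g × (4420 mL / 750 mL) = 126.12 g
calcium pantothenate: 3.98 mg × (4420 mL / 750 mL) = 23.46 mg
sorbitol: 20.1 g × (4420 mL / 750 mL) = 118.46 g

casitone 42.20 g; ammonium sulfate 6.25 g; riboflavin 32.65 mg; glycerol 115.51 g; glucose 126.12 g; calcium pantothenate 23.46 mg; sorbitol 118.46 g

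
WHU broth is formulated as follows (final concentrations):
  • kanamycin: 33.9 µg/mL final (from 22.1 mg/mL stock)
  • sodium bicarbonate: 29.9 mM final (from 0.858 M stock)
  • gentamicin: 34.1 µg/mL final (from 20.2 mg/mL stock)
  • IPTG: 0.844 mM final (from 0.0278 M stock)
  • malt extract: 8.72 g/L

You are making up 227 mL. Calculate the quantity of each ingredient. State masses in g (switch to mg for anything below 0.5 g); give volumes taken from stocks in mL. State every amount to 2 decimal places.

Working volume: 227 mL = 0.227 L.
kanamycin: dilute stock: 33.9 µg/mL × 227 mL ÷ 22100 µg/mL = 0.35 mL
sodium bicarbonate: V = C2·V2/C1 = 29.9 mM × 227 mL ÷ 858 mM = 7.91 mL
gentamicin: V = C2·V2/C1 = 34.1 µg/mL × 227 mL ÷ 20200 µg/mL = 0.38 mL
IPTG: V = C2·V2/C1 = 0.844 mM × 227 mL ÷ 27.8 mM = 6.89 mL
malt extract: 8.72 g/L × 0.227 L = 1.98 g

kanamycin 0.35 mL; sodium bicarbonate 7.91 mL; gentamicin 0.38 mL; IPTG 6.89 mL; malt extract 1.98 g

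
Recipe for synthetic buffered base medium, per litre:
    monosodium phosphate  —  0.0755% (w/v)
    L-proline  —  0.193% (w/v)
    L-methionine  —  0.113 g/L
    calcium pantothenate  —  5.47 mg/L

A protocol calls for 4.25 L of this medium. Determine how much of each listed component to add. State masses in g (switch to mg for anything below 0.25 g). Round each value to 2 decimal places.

monosodium phosphate 3.21 g; L-proline 8.20 g; L-methionine 0.48 g; calcium pantothenate 23.25 mg

Scale factor relative to 1 L: 4.25.
monosodium phosphate: 0.0755% w/v = 0.755 g/L → 0.755 × 4.25 L = 3.21 g
L-proline: 0.193% w/v = 1.93 g/L → 1.93 × 4.25 L = 8.20 g
L-methionine: 0.113 g/L × 4.25 L = 0.48 g
calcium pantothenate: 5.47 mg/L × 4.25 L = 23.25 mg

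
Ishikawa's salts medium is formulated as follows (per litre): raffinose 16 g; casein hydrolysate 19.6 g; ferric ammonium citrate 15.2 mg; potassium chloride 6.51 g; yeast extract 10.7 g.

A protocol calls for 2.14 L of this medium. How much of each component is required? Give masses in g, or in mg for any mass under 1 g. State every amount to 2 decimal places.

raffinose 34.24 g; casein hydrolysate 41.94 g; ferric ammonium citrate 32.53 mg; potassium chloride 13.93 g; yeast extract 22.90 g

Ratio of target to recipe volume: 2140 / 1000 = 2.14.
raffinose: 16 g × (2140 mL / 1000 mL) = 34.24 g
casein hydrolysate: 19.6 g × (2140 mL / 1000 mL) = 41.94 g
ferric ammonium citrate: 15.2 mg × (2140 mL / 1000 mL) = 32.53 mg
potassium chloride: 6.51 g × (2140 mL / 1000 mL) = 13.93 g
yeast extract: 10.7 g × (2140 mL / 1000 mL) = 22.90 g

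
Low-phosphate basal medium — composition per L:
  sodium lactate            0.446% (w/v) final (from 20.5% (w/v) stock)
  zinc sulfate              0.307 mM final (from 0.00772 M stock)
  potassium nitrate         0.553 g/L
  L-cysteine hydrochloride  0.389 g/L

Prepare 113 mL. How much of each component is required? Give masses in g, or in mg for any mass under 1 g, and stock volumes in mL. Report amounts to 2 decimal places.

sodium lactate 2.46 mL; zinc sulfate 4.49 mL; potassium nitrate 62.49 mg; L-cysteine hydrochloride 43.96 mg

Working volume: 113 mL = 0.113 L.
sodium lactate: C1V1 = C2V2 → 0.446% ÷ 20.5% × 113 mL = 2.46 mL
zinc sulfate: V = C2·V2/C1 = 0.307 mM × 113 mL ÷ 7.72 mM = 4.49 mL
potassium nitrate: 0.553 g/L × 0.113 L = 0.062489 g = 62.49 mg
L-cysteine hydrochloride: 0.389 g/L × 0.113 L = 0.043957 g = 43.96 mg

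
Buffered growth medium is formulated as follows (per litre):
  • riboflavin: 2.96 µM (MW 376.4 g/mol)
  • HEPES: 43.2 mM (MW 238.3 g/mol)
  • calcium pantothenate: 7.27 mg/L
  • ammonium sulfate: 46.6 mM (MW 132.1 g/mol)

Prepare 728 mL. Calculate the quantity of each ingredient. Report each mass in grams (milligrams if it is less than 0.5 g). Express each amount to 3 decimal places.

riboflavin 0.811 mg; HEPES 7.494 g; calcium pantothenate 5.293 mg; ammonium sulfate 4.481 g

Scale factor relative to 1 L: 0.728.
riboflavin: 2.96 µmol/L × 376.4 g/mol × 0.728 L ÷ 1000 = 0.811 mg
HEPES: 43.2 mmol/L × 238.3 g/mol × 0.728 L ÷ 1000 = 7.494 g
calcium pantothenate: 7.27 mg/L × 0.728 L = 5.293 mg
ammonium sulfate: 46.6 mmol/L × 132.1 g/mol × 0.728 L ÷ 1000 = 4.481 g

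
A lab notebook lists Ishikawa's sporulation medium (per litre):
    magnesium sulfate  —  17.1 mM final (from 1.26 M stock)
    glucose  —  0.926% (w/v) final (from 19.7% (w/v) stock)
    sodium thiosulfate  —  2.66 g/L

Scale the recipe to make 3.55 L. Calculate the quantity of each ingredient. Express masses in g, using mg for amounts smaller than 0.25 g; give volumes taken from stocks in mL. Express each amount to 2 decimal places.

Working volume: 3.55 L.
magnesium sulfate: C1V1 = C2V2 → 17.1 mM × 3550 mL ÷ 1260 mM = 48.18 mL
glucose: C1V1 = C2V2 → 0.926% ÷ 19.7% × 3550 mL = 166.87 mL
sodium thiosulfate: 2.66 g/L × 3.55 L = 9.44 g

magnesium sulfate 48.18 mL; glucose 166.87 mL; sodium thiosulfate 9.44 g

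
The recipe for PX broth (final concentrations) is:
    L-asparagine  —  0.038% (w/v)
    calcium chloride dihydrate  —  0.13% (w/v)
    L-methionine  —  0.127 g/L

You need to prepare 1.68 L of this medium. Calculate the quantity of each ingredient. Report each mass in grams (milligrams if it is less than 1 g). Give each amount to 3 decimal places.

L-asparagine 638.400 mg; calcium chloride dihydrate 2.184 g; L-methionine 213.360 mg

Working volume: 1.68 L.
L-asparagine: 0.038 g per 100 mL × 1680 mL ÷ 100 = 0.6384 g = 638.400 mg
calcium chloride dihydrate: 0.13 g per 100 mL × 1680 mL ÷ 100 = 2.184 g
L-methionine: 0.127 g/L × 1.68 L = 0.21336 g = 213.360 mg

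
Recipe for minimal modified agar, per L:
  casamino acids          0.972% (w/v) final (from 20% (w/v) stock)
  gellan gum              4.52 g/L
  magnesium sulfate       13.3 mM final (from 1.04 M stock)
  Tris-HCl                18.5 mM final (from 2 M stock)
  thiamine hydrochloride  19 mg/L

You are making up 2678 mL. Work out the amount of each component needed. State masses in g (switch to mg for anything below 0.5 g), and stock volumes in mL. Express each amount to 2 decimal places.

Target volume = 2678 mL = 2.678 L.
casamino acids: C1V1 = C2V2 → 0.972% ÷ 20% × 2678 mL = 130.15 mL
gellan gum: 4.52 g/L × 2.678 L = 12.10 g
magnesium sulfate: C1V1 = C2V2 → 13.3 mM × 2678 mL ÷ 1040 mM = 34.25 mL
Tris-HCl: C1V1 = C2V2 → 18.5 mM × 2678 mL ÷ 2000 mM = 24.77 mL
thiamine hydrochloride: 19 mg/L × 2.678 L = 50.88 mg

casamino acids 130.15 mL; gellan gum 12.10 g; magnesium sulfate 34.25 mL; Tris-HCl 24.77 mL; thiamine hydrochloride 50.88 mg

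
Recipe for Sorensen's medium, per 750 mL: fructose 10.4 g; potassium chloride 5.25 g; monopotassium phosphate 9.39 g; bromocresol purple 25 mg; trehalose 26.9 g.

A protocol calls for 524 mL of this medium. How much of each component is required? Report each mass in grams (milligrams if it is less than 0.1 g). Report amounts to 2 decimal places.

Scale factor = 524 mL / 750 mL = 0.698667.
fructose: 10.4 g × (524 mL / 750 mL) = 7.27 g
potassium chloride: 5.25 g × (524 mL / 750 mL) = 3.67 g
monopotassium phosphate: 9.39 g × (524 mL / 750 mL) = 6.56 g
bromocresol purple: 25 mg × (524 mL / 750 mL) = 17.47 mg
trehalose: 26.9 g × (524 mL / 750 mL) = 18.79 g

fructose 7.27 g; potassium chloride 3.67 g; monopotassium phosphate 6.56 g; bromocresol purple 17.47 mg; trehalose 18.79 g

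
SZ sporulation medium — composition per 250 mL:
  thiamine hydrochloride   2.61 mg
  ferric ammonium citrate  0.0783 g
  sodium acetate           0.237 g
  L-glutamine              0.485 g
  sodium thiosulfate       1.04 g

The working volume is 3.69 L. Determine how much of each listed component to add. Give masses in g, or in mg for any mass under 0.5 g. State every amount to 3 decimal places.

thiamine hydrochloride 38.524 mg; ferric ammonium citrate 1.156 g; sodium acetate 3.498 g; L-glutamine 7.159 g; sodium thiosulfate 15.350 g

Scale factor = 3690 mL / 250 mL = 14.76.
thiamine hydrochloride: 2.61 mg × (3690 mL / 250 mL) = 38.524 mg
ferric ammonium citrate: 0.0783 g × (3690 mL / 250 mL) = 1.156 g
sodium acetate: 0.237 g × (3690 mL / 250 mL) = 3.498 g
L-glutamine: 0.485 g × (3690 mL / 250 mL) = 7.159 g
sodium thiosulfate: 1.04 g × (3690 mL / 250 mL) = 15.350 g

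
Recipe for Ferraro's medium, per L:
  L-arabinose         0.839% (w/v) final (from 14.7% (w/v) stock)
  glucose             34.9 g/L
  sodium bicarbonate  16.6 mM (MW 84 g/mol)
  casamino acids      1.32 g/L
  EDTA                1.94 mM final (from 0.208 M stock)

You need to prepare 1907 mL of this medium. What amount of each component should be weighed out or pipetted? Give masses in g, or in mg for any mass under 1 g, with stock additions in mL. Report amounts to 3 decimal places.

Working volume: 1907 mL = 1.907 L.
L-arabinose: dilute stock: 0.839% ÷ 14.7% × 1907 mL = 108.842 mL
glucose: 34.9 g/L × 1.907 L = 66.554 g
sodium bicarbonate: 16.6 mmol/L × 84 g/mol × 1.907 L ÷ 1000 = 2.659 g
casamino acids: 1.32 g/L × 1.907 L = 2.517 g
EDTA: C1V1 = C2V2 → 1.94 mM × 1907 mL ÷ 208 mM = 17.786 mL

L-arabinose 108.842 mL; glucose 66.554 g; sodium bicarbonate 2.659 g; casamino acids 2.517 g; EDTA 17.786 mL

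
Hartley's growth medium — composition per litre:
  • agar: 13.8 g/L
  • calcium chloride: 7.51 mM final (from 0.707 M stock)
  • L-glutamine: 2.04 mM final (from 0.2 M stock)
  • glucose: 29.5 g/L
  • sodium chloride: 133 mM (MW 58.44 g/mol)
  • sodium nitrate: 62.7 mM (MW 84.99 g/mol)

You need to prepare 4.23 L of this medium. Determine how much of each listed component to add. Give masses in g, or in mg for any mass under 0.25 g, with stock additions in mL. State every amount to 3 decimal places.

agar 58.374 g; calcium chloride 44.933 mL; L-glutamine 43.146 mL; glucose 124.785 g; sodium chloride 32.878 g; sodium nitrate 22.541 g

Working volume: 4.23 L.
agar: 13.8 g/L × 4.23 L = 58.374 g
calcium chloride: C1V1 = C2V2 → 7.51 mM × 4230 mL ÷ 707 mM = 44.933 mL
L-glutamine: dilute stock: 2.04 mM × 4230 mL ÷ 200 mM = 43.146 mL
glucose: 29.5 g/L × 4.23 L = 124.785 g
sodium chloride: 133 mmol/L × 58.44 g/mol × 4.23 L ÷ 1000 = 32.878 g
sodium nitrate: 62.7 mmol/L × 84.99 g/mol × 4.23 L ÷ 1000 = 22.541 g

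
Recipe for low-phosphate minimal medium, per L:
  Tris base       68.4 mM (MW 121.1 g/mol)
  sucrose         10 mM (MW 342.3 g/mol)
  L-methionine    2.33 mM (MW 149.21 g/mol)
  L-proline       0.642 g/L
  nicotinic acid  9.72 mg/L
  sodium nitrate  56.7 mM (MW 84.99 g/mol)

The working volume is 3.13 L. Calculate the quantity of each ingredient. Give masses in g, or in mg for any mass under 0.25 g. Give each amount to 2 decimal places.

Tris base 25.93 g; sucrose 10.71 g; L-methionine 1.09 g; L-proline 2.01 g; nicotinic acid 30.42 mg; sodium nitrate 15.08 g

Working volume: 3.13 L.
Tris base: 68.4 mmol/L × 121.1 g/mol × 3.13 L ÷ 1000 = 25.93 g
sucrose: 10 mmol/L × 342.3 g/mol × 3.13 L ÷ 1000 = 10.71 g
L-methionine: 2.33 mmol/L × 149.21 g/mol × 3.13 L ÷ 1000 = 1.09 g
L-proline: 0.642 g/L × 3.13 L = 2.01 g
nicotinic acid: 9.72 mg/L × 3.13 L = 30.42 mg
sodium nitrate: 56.7 mmol/L × 84.99 g/mol × 3.13 L ÷ 1000 = 15.08 g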